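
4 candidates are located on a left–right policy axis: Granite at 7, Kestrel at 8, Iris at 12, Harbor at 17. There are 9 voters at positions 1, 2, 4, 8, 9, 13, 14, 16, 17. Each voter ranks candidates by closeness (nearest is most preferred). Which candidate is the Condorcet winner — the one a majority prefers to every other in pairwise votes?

Kestrel

With single-peaked preferences on a line, the Condorcet winner is the candidate closest to the median voter.
The median voter (position 9) is closest to Kestrel at 8.
Check: Kestrel vs Granite — voters closer to Kestrel: 6 of 9.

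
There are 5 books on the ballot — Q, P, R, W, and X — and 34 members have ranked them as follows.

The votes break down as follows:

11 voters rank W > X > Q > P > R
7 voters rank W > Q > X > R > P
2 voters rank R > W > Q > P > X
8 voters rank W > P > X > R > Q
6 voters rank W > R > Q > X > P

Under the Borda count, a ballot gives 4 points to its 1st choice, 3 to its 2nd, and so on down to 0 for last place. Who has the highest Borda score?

Borda scores:
  Q: 11·2 + 7·3 + 2·2 + 8·0 + 6·2 = 59
  P: 11·1 + 7·0 + 2·1 + 8·3 + 6·0 = 37
  R: 11·0 + 7·1 + 2·4 + 8·1 + 6·3 = 41
  W: 11·4 + 7·4 + 2·3 + 8·4 + 6·4 = 134
  X: 11·3 + 7·2 + 2·0 + 8·2 + 6·1 = 69
W has the highest total.

W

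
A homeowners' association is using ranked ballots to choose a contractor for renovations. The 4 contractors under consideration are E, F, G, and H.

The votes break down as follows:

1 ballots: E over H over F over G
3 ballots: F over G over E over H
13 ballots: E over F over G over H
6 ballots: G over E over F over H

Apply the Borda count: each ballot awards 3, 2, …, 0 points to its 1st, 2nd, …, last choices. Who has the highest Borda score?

E

Borda scores:
  E: 3 + 3·1 + 13·3 + 6·2 = 57
  F: 1 + 3·3 + 13·2 + 6·1 = 42
  G: 0 + 3·2 + 13·1 + 6·3 = 37
  H: 2 + 3·0 + 13·0 + 6·0 = 2
E has the highest total.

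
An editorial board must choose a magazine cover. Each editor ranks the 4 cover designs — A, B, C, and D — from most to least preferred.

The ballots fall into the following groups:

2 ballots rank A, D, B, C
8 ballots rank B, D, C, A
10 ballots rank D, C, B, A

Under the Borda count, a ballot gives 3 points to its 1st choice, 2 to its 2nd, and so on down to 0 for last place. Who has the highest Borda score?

D

Borda scores:
  A: 2·3 + 8·0 + 10·0 = 6
  B: 2·1 + 8·3 + 10·1 = 36
  C: 2·0 + 8·1 + 10·2 = 28
  D: 2·2 + 8·2 + 10·3 = 50
D has the highest total.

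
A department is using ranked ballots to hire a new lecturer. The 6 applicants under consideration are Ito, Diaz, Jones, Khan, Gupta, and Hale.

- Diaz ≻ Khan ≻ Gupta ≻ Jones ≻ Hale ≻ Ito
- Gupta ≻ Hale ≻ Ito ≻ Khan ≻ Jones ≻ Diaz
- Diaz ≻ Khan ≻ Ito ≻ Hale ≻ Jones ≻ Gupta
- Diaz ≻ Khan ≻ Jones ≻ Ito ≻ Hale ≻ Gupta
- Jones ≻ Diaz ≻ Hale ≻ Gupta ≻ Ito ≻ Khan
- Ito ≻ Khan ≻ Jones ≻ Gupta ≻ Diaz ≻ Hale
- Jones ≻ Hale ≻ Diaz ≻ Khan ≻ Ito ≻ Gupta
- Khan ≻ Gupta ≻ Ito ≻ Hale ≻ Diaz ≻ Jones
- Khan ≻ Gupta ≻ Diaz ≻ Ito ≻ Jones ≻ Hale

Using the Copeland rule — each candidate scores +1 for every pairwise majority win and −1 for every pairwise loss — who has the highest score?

Pairwise results:
  Ito vs Diaz: Diaz wins 6–3.
  Ito vs Jones: Ito wins 5–4.
  Ito vs Khan: Khan wins 6–3.
  Ito vs Gupta: Gupta wins 5–4.
  Ito vs Hale: Ito wins 5–4.
  Diaz vs Jones: Diaz wins 5–4.
  Diaz vs Khan: Diaz wins 5–4.
  Diaz vs Gupta: Diaz wins 5–4.
  Diaz vs Hale: Diaz wins 6–3.
  Jones vs Khan: Khan wins 7–2.
  Jones vs Gupta: Jones wins 5–4.
  Jones vs Hale: Jones wins 6–3.
  Khan vs Gupta: Khan wins 7–2.
  Khan vs Hale: Khan wins 6–3.
  Gupta vs Hale: Gupta wins 5–4.
Copeland scores (wins − losses):
  Ito: 2 − 3 = -1
  Diaz: 5 − 0 = 5
  Jones: 2 − 3 = -1
  Khan: 4 − 1 = 3
  Gupta: 2 − 3 = -1
  Hale: 0 − 5 = -5
Diaz has the best Copeland score.

Diaz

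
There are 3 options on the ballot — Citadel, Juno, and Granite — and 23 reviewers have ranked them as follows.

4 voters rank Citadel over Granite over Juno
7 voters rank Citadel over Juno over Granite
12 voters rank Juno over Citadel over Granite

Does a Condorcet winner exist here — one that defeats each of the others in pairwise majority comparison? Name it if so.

Juno

Head-to-head results (23 voters total):
Citadel vs Juno: Juno wins 12–11.
Citadel vs Granite: Citadel wins 23–0.
Juno vs Granite: Juno wins 19–4.
Juno beats each rival — Citadel (12–11), Granite (19–4) — so Juno is the Condorcet winner.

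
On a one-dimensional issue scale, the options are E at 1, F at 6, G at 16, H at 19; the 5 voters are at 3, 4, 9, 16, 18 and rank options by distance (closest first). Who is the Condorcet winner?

With single-peaked preferences on a line, the Condorcet winner is the candidate closest to the median voter.
The median voter (position 9) is closest to F at 6.
Check: F vs H — voters closer to F: 3 of 5.

F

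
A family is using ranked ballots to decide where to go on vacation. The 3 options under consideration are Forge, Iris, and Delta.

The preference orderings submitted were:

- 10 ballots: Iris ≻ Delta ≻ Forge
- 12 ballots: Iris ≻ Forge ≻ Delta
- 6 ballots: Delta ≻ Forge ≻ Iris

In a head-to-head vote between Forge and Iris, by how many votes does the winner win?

16

Ballots ranking Forge above Iris: 6.
Ballots ranking Iris above Forge: 10+12 = 22.
Iris wins 22–6, a margin of 16.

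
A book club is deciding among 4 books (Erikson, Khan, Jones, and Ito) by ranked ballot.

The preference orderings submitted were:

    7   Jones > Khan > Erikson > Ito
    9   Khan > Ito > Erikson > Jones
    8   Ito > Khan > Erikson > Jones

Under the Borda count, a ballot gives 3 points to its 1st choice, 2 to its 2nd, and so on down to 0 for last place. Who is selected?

Borda scores:
  Erikson: 7·1 + 9·1 + 8·1 = 24
  Khan: 7·2 + 9·3 + 8·2 = 57
  Jones: 7·3 + 9·0 + 8·0 = 21
  Ito: 7·0 + 9·2 + 8·3 = 42
Khan has the highest total.

Khan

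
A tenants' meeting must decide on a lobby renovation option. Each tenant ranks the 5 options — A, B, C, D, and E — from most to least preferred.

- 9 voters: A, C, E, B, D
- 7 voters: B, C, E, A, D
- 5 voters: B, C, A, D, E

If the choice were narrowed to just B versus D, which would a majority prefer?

B

Ballots ranking B above D: 9+7+5 = 21.
Ballots ranking D above B: 0.
B wins the head-to-head, 21–0.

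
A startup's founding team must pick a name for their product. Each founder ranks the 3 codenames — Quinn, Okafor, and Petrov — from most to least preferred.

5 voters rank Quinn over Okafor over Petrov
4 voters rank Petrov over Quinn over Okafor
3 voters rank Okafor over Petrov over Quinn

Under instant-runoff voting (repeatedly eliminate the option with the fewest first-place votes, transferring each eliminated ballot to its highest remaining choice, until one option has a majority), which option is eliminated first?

Round 1: Quinn 5, Petrov 4, Okafor 3. Okafor has the fewest and is eliminated.
Round 2: Petrov 7, Quinn 5. Petrov has a majority.

Okafor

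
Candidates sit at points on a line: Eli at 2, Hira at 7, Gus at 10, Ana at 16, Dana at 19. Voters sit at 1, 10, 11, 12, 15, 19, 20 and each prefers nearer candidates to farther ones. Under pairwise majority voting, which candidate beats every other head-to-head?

Gus

With single-peaked preferences on a line, the Condorcet winner is the candidate closest to the median voter.
The median voter (position 12) is closest to Gus at 10.
Check: Gus vs Dana — voters closer to Gus: 4 of 7.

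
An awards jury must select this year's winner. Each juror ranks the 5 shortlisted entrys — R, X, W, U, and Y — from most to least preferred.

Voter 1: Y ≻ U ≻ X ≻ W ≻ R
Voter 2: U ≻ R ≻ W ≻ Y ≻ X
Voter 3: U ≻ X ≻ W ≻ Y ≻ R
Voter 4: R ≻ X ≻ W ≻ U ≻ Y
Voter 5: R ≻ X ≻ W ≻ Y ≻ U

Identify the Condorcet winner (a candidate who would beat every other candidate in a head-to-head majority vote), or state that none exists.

Head-to-head results (5 voters total):
R vs X: R wins 3–2.
R vs W: R wins 3–2.
R vs U: U wins 3–2.
R vs Y: R wins 3–2.
X vs W: X wins 4–1.
X vs U: U wins 3–2.
X vs Y: X wins 3–2.
W vs U: U wins 3–2.
W vs Y: W wins 4–1.
U vs Y: U wins 3–2.
U beats each rival — R (3–2), X (3–2), W (3–2), Y (3–2) — so U is the Condorcet winner.

U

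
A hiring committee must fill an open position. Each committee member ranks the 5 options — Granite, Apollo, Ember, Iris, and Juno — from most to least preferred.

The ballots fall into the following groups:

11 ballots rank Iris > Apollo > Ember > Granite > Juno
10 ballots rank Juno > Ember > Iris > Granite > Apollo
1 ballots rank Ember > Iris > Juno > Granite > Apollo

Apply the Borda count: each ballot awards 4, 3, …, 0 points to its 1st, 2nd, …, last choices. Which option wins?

Iris

Borda scores:
  Granite: 11·1 + 10·1 + 1 = 22
  Apollo: 11·3 + 10·0 + 0 = 33
  Ember: 11·2 + 10·3 + 4 = 56
  Iris: 11·4 + 10·2 + 3 = 67
  Juno: 11·0 + 10·4 + 2 = 42
Iris has the highest total.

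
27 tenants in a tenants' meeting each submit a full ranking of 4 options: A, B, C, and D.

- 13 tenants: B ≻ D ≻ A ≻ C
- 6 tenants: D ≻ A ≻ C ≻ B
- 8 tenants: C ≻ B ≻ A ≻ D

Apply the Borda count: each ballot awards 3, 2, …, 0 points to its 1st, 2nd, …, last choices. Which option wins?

B

Borda scores:
  A: 13·1 + 6·2 + 8·1 = 33
  B: 13·3 + 6·0 + 8·2 = 55
  C: 13·0 + 6·1 + 8·3 = 30
  D: 13·2 + 6·3 + 8·0 = 44
B has the highest total.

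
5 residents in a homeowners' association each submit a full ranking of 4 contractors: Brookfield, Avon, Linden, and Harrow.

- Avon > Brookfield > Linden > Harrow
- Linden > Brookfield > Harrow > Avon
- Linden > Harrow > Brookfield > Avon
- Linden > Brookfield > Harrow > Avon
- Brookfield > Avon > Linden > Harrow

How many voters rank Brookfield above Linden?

2

Ballots ranking Brookfield above Linden: 2.
Ballots ranking Linden above Brookfield: 3.
So 2 of 5 voters prefer Brookfield to Linden.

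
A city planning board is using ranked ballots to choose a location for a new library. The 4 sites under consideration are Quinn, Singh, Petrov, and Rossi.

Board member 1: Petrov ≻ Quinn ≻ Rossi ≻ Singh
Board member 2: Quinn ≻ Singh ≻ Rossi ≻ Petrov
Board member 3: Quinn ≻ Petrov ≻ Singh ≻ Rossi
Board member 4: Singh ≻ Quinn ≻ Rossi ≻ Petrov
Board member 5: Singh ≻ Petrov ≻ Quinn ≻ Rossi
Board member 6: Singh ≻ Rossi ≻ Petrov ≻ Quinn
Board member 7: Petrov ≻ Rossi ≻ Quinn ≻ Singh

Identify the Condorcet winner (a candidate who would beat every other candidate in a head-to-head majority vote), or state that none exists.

There is no Condorcet winner

Head-to-head results (7 voters total):
Quinn vs Singh: Quinn wins 4–3.
Quinn vs Petrov: Petrov wins 4–3.
Quinn vs Rossi: Quinn wins 5–2.
Singh vs Petrov: Singh wins 4–3.
Singh vs Rossi: Singh wins 5–2.
Petrov vs Rossi: Petrov wins 4–3.
No candidate beats all others: Quinn beats Singh beats Petrov beats Quinn, a majority cycle.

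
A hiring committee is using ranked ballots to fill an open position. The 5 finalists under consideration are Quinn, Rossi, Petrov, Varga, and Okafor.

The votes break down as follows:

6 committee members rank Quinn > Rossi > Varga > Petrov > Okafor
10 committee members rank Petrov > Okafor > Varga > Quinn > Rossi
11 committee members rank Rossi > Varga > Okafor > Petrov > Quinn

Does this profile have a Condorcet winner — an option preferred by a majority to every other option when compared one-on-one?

No

Head-to-head results (27 voters total):
Quinn vs Rossi: Quinn wins 16–11.
Quinn vs Petrov: Petrov wins 21–6.
Quinn vs Varga: Varga wins 21–6.
Quinn vs Okafor: Okafor wins 21–6.
Rossi vs Petrov: Rossi wins 17–10.
Rossi vs Varga: Rossi wins 17–10.
Rossi vs Okafor: Rossi wins 17–10.
Petrov vs Varga: Varga wins 17–10.
Petrov vs Okafor: Petrov wins 16–11.
Varga vs Okafor: Varga wins 17–10.
No candidate beats all others: Quinn beats Rossi beats Petrov beats Quinn, a majority cycle.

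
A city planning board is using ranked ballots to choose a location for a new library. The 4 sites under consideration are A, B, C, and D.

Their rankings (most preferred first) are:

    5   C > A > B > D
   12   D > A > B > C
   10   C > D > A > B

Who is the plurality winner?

First-place vote totals:
  A: 0
  B: 0
  C: 15
  D: 12
C has the most first-place votes.

C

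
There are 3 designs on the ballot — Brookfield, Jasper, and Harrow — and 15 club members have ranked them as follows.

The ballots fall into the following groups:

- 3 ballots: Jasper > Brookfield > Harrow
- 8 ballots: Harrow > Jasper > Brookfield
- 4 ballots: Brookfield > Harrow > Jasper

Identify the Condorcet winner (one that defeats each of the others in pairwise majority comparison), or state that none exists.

Head-to-head results (15 voters total):
Brookfield vs Jasper: Jasper wins 11–4.
Brookfield vs Harrow: Harrow wins 8–7.
Jasper vs Harrow: Harrow wins 12–3.
Harrow beats each rival — Brookfield (8–7), Jasper (12–3) — so Harrow is the Condorcet winner.

Harrow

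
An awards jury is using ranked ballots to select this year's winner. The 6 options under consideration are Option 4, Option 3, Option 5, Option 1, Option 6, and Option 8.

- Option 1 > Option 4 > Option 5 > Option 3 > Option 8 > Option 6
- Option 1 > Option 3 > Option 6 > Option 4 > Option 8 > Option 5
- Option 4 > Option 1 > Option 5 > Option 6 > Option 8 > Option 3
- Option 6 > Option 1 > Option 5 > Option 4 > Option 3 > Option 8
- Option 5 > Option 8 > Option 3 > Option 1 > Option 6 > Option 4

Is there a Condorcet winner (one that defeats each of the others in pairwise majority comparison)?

Head-to-head results (5 voters total):
Option 4 vs Option 3: Option 4 wins 3–2.
Option 4 vs Option 5: Option 4 wins 3–2.
Option 4 vs Option 1: Option 1 wins 4–1.
Option 4 vs Option 6: Option 6 wins 3–2.
Option 4 vs Option 8: Option 4 wins 4–1.
Option 3 vs Option 5: Option 5 wins 4–1.
Option 3 vs Option 1: Option 1 wins 4–1.
Option 3 vs Option 6: Option 3 wins 3–2.
Option 3 vs Option 8: Option 3 wins 3–2.
Option 5 vs Option 1: Option 1 wins 4–1.
Option 5 vs Option 6: Option 5 wins 3–2.
Option 5 vs Option 8: Option 5 wins 4–1.
Option 1 vs Option 6: Option 1 wins 4–1.
Option 1 vs Option 8: Option 1 wins 4–1.
Option 6 vs Option 8: Option 6 wins 3–2.
Option 1 beats each rival — Option 4 (4–1), Option 3 (4–1), Option 5 (4–1), Option 6 (4–1), Option 8 (4–1) — so Option 1 is the Condorcet winner.

Yes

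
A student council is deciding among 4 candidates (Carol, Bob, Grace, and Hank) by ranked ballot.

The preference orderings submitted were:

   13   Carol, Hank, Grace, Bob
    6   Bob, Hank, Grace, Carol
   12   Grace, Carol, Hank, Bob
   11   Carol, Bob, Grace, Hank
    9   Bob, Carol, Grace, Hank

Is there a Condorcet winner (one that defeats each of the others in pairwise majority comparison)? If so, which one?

Head-to-head results (51 voters total):
Carol vs Bob: Carol wins 36–15.
Carol vs Grace: Carol wins 33–18.
Carol vs Hank: Carol wins 45–6.
Bob vs Grace: Bob wins 26–25.
Bob vs Hank: Bob wins 26–25.
Grace vs Hank: Grace wins 32–19.
Carol beats each rival — Bob (36–15), Grace (33–18), Hank (45–6) — so Carol is the Condorcet winner.

Carol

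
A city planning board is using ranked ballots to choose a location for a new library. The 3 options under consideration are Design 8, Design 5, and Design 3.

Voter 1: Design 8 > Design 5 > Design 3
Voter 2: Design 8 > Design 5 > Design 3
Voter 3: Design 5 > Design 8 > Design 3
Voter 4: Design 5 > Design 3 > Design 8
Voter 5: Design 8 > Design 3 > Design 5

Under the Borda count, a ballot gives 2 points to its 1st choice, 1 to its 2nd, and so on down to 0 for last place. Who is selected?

Design 8

Borda scores:
  Design 8: 2 + 2 + 1 + 0 + 2 = 7
  Design 5: 1 + 1 + 2 + 2 + 0 = 6
  Design 3: 0 + 0 + 0 + 1 + 1 = 2
Design 8 has the highest total.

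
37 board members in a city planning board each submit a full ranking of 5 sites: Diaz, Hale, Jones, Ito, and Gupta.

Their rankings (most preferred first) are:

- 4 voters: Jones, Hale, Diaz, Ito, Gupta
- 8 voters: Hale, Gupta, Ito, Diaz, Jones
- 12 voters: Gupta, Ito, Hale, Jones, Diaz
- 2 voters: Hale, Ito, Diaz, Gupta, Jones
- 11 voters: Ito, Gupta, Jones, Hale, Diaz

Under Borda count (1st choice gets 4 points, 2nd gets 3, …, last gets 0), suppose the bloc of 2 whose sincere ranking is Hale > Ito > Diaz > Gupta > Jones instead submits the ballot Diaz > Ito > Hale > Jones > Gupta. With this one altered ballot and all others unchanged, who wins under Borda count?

Ito

Borda totals with the altered ballot: Diaz 24, Hale 83, Jones 52, Ito 106, Gupta 105.
The switch changes the winner from Gupta to Ito.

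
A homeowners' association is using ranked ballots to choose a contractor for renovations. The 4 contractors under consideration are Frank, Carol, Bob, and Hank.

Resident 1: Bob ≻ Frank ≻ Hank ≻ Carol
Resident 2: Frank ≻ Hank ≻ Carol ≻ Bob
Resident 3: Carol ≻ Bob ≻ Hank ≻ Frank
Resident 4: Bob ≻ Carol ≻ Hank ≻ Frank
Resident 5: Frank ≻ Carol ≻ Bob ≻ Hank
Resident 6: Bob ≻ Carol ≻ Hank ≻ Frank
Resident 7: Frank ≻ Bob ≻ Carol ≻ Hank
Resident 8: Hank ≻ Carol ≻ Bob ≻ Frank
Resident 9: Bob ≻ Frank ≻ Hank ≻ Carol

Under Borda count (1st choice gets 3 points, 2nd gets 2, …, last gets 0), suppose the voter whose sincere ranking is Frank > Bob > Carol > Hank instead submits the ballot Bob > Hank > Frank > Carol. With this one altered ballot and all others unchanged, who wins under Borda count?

Bob

Borda totals with the altered ballot: Frank 11, Carol 12, Bob 19, Hank 12.
The winner is unchanged: still Bob.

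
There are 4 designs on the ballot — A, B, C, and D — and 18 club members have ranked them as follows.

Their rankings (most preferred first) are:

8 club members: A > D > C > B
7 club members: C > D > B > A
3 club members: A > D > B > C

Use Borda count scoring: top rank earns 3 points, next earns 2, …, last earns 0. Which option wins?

D

Borda scores:
  A: 8·3 + 7·0 + 3·3 = 33
  B: 8·0 + 7·1 + 3·1 = 10
  C: 8·1 + 7·3 + 3·0 = 29
  D: 8·2 + 7·2 + 3·2 = 36
D has the highest total.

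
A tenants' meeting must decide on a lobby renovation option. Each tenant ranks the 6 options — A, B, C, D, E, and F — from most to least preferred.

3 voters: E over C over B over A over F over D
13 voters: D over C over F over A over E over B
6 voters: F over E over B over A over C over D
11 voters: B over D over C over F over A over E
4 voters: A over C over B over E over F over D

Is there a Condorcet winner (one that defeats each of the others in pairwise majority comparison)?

Head-to-head results (37 voters total):
A vs B: B wins 20–17.
A vs C: C wins 27–10.
A vs D: D wins 24–13.
A vs E: A wins 28–9.
A vs F: F wins 30–7.
B vs C: C wins 20–17.
B vs D: B wins 24–13.
B vs E: E wins 22–15.
B vs F: F wins 19–18.
C vs D: D wins 24–13.
C vs E: C wins 28–9.
C vs F: C wins 31–6.
D vs E: D wins 24–13.
D vs F: D wins 24–13.
E vs F: F wins 30–7.
No candidate beats all others: A beats E beats B beats A, a majority cycle.

No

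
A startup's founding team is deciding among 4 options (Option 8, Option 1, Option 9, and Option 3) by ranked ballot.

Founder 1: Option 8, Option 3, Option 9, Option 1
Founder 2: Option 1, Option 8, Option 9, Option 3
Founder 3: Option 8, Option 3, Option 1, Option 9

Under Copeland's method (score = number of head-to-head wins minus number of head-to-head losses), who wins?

Pairwise results:
  Option 8 vs Option 1: Option 8 wins 2–1.
  Option 8 vs Option 9: Option 8 wins 3–0.
  Option 8 vs Option 3: Option 8 wins 3–0.
  Option 1 vs Option 9: Option 1 wins 2–1.
  Option 1 vs Option 3: Option 3 wins 2–1.
  Option 9 vs Option 3: Option 3 wins 2–1.
Copeland scores (wins − losses):
  Option 8: 3 − 0 = 3
  Option 1: 1 − 2 = -1
  Option 9: 0 − 3 = -3
  Option 3: 2 − 1 = 1
Option 8 has the best Copeland score.

Option 8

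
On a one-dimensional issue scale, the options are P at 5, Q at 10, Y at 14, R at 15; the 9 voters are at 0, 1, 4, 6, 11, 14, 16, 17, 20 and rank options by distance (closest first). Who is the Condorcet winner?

With single-peaked preferences on a line, the Condorcet winner is the candidate closest to the median voter.
The median voter (position 11) is closest to Q at 10.
Check: Q vs P — voters closer to Q: 5 of 9.

Q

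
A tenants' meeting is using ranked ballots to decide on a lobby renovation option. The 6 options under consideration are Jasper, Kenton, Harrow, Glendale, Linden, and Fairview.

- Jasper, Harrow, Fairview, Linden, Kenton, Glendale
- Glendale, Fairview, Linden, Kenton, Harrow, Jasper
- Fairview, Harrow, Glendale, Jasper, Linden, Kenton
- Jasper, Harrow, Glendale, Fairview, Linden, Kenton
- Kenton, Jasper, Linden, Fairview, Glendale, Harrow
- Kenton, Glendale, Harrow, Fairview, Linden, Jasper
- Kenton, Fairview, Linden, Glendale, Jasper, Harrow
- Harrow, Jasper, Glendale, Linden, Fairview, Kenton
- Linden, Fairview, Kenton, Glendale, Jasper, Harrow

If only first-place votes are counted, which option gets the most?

Kenton

First-place vote totals:
  Jasper: 2
  Kenton: 3
  Harrow: 1
  Glendale: 1
  Linden: 1
  Fairview: 1
Kenton has the most first-place votes.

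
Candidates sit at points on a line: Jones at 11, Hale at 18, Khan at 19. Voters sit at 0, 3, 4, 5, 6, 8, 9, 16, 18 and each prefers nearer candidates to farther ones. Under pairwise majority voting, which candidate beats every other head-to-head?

Jones

With single-peaked preferences on a line, the Condorcet winner is the candidate closest to the median voter.
The median voter (position 6) is closest to Jones at 11.
Check: Jones vs Hale — voters closer to Jones: 7 of 9.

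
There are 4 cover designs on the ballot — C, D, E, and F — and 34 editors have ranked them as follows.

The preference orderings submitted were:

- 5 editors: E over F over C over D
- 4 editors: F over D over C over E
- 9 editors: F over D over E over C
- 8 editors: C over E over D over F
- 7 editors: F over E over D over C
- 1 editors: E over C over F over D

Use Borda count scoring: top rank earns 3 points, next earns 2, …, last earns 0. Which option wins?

Borda scores:
  C: 5·1 + 4·1 + 9·0 + 8·3 + 7·0 + 2 = 35
  D: 5·0 + 4·2 + 9·2 + 8·1 + 7·1 + 0 = 41
  E: 5·3 + 4·0 + 9·1 + 8·2 + 7·2 + 3 = 57
  F: 5·2 + 4·3 + 9·3 + 8·0 + 7·3 + 1 = 71
F has the highest total.

F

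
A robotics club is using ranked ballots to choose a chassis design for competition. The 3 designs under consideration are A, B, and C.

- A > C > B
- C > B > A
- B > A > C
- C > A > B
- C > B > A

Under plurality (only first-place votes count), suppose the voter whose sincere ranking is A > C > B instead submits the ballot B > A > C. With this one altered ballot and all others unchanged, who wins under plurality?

First-place totals with the altered ballot: A 0, B 2, C 3.
The winner is unchanged: still C.

C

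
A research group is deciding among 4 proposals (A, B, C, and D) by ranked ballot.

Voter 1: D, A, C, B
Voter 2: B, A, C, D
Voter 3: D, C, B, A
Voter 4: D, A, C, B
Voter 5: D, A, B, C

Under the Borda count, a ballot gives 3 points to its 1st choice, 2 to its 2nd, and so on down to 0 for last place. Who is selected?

Borda scores:
  A: 2 + 2 + 0 + 2 + 2 = 8
  B: 0 + 3 + 1 + 0 + 1 = 5
  C: 1 + 1 + 2 + 1 + 0 = 5
  D: 3 + 0 + 3 + 3 + 3 = 12
D has the highest total.

D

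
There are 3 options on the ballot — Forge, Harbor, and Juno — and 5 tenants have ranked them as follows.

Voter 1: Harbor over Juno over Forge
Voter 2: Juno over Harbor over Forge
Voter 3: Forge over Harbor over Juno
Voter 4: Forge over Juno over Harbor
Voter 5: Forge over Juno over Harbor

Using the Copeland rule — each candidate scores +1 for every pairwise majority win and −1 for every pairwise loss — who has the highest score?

Pairwise results:
  Forge vs Harbor: Forge wins 3–2.
  Forge vs Juno: Forge wins 3–2.
  Harbor vs Juno: Juno wins 3–2.
Copeland scores (wins − losses):
  Forge: 2 − 0 = 2
  Harbor: 0 − 2 = -2
  Juno: 1 − 1 = 0
Forge has the best Copeland score.

Forge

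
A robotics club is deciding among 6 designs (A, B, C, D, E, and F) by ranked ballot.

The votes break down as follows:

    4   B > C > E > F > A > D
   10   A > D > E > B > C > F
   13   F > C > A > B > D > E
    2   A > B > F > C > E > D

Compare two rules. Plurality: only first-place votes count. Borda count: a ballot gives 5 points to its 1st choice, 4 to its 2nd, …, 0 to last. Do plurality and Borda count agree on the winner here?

Plurality first-place counts: A 12, B 4, C 0, D 0, E 0, F 13 → F.
Borda totals: A 103, B 74, C 82, D 53, E 44, F 79 → A.
The two rules disagree: plurality picks F, Borda picks A.

No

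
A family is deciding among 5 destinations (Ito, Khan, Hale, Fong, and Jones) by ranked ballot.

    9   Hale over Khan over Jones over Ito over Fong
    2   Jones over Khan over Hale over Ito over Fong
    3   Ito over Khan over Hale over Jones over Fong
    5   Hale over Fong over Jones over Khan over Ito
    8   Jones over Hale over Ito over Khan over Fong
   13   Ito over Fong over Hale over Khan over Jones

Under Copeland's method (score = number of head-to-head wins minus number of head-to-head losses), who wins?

Hale

Pairwise results:
  Ito vs Khan: Ito wins 24–16.
  Ito vs Hale: Hale wins 24–16.
  Ito vs Fong: Ito wins 35–5.
  Ito vs Jones: Jones wins 24–16.
  Khan vs Hale: Hale wins 35–5.
  Khan vs Fong: Khan wins 22–18.
  Khan vs Jones: Khan wins 25–15.
  Hale vs Fong: Hale wins 27–13.
  Hale vs Jones: Hale wins 30–10.
  Fong vs Jones: Jones wins 22–18.
Copeland scores (wins − losses):
  Ito: 2 − 2 = 0
  Khan: 2 − 2 = 0
  Hale: 4 − 0 = 4
  Fong: 0 − 4 = -4
  Jones: 2 − 2 = 0
Hale has the best Copeland score.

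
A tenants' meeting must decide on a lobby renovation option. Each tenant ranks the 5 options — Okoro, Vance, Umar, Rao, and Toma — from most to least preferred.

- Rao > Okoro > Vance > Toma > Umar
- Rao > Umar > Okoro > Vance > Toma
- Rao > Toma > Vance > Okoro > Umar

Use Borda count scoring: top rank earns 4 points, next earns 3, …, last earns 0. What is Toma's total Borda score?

4

Borda scores:
  Okoro: 3 + 2 + 1 = 6
  Vance: 2 + 1 + 2 = 5
  Umar: 0 + 3 + 0 = 3
  Rao: 4 + 4 + 4 = 12
  Toma: 1 + 0 + 3 = 4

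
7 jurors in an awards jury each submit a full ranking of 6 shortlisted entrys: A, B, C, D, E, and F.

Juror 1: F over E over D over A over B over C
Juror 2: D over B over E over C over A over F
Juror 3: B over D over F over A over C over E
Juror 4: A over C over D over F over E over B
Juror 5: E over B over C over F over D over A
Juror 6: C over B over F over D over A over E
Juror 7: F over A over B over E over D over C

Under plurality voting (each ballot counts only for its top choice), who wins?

First-place vote totals:
  A: 1
  B: 1
  C: 1
  D: 1
  E: 1
  F: 2
F has the most first-place votes.

F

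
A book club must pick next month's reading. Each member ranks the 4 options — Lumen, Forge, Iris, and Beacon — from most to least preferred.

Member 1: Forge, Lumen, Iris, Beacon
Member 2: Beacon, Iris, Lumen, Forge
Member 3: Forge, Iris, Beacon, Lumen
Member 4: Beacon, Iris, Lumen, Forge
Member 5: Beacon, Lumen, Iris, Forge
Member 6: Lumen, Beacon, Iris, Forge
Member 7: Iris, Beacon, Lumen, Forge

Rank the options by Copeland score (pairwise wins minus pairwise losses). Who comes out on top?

Pairwise results:
  Lumen vs Forge: Lumen wins 5–2.
  Lumen vs Iris: Iris wins 4–3.
  Lumen vs Beacon: Beacon wins 5–2.
  Forge vs Iris: Iris wins 5–2.
  Forge vs Beacon: Beacon wins 5–2.
  Iris vs Beacon: Beacon wins 4–3.
Copeland scores (wins − losses):
  Lumen: 1 − 2 = -1
  Forge: 0 − 3 = -3
  Iris: 2 − 1 = 1
  Beacon: 3 − 0 = 3
Beacon has the best Copeland score.

Beacon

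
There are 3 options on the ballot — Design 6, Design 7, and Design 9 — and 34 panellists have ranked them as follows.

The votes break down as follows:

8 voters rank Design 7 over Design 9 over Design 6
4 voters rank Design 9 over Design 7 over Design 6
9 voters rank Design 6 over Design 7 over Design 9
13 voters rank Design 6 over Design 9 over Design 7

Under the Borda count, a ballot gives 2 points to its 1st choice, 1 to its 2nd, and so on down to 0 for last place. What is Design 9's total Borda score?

29

Borda scores:
  Design 6: 8·0 + 4·0 + 9·2 + 13·2 = 44
  Design 7: 8·2 + 4·1 + 9·1 + 13·0 = 29
  Design 9: 8·1 + 4·2 + 9·0 + 13·1 = 29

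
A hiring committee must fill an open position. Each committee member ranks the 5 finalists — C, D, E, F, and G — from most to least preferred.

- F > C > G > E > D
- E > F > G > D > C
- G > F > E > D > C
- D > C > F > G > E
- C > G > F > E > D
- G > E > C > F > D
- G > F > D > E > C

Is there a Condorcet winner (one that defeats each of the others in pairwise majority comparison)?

Head-to-head results (7 voters total):
C vs D: D wins 4–3.
C vs E: E wins 4–3.
C vs F: F wins 4–3.
C vs G: G wins 4–3.
D vs E: E wins 5–2.
D vs F: F wins 6–1.
D vs G: G wins 6–1.
E vs F: F wins 5–2.
E vs G: G wins 6–1.
F vs G: G wins 4–3.
G beats each rival — C (4–3), D (6–1), E (6–1), F (4–3) — so G is the Condorcet winner.

Yes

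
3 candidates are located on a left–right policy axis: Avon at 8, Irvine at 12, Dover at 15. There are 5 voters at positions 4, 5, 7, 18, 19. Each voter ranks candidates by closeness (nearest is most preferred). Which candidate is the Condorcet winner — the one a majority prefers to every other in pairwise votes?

Avon

With single-peaked preferences on a line, the Condorcet winner is the candidate closest to the median voter.
The median voter (position 7) is closest to Avon at 8.
Check: Avon vs Dover — voters closer to Avon: 3 of 5.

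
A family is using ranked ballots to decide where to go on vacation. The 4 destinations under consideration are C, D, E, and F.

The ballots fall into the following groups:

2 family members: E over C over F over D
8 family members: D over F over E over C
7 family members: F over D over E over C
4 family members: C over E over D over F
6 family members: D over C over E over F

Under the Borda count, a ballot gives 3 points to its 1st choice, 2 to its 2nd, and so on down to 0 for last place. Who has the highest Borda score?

Borda scores:
  C: 2·2 + 8·0 + 7·0 + 4·3 + 6·2 = 28
  D: 2·0 + 8·3 + 7·2 + 4·1 + 6·3 = 60
  E: 2·3 + 8·1 + 7·1 + 4·2 + 6·1 = 35
  F: 2·1 + 8·2 + 7·3 + 4·0 + 6·0 = 39
D has the highest total.

D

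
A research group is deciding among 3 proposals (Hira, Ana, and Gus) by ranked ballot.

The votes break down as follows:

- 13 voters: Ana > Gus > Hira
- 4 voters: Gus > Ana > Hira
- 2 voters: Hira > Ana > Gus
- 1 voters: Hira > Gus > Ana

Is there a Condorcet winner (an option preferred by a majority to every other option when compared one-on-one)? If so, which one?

Ana

Head-to-head results (20 voters total):
Hira vs Ana: Ana wins 17–3.
Hira vs Gus: Gus wins 17–3.
Ana vs Gus: Ana wins 15–5.
Ana beats each rival — Hira (17–3), Gus (15–5) — so Ana is the Condorcet winner.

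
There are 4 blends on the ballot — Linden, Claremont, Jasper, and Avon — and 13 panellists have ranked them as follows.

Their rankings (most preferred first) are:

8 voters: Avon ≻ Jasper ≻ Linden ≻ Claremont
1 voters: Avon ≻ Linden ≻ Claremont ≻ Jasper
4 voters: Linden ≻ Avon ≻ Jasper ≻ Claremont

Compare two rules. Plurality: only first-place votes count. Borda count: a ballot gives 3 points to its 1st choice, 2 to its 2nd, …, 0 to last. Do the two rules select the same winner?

Yes

Plurality first-place counts: Linden 4, Claremont 0, Jasper 0, Avon 9 → Avon.
Borda totals: Linden 22, Claremont 1, Jasper 20, Avon 35 → Avon.
The two rules agree on Avon.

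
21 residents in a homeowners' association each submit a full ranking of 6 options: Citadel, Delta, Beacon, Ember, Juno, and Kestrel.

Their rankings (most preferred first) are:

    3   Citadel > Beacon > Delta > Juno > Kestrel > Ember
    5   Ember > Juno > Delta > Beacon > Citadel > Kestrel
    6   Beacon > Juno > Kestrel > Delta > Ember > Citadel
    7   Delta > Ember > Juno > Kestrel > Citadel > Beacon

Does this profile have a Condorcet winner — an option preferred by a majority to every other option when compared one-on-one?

Head-to-head results (21 voters total):
Citadel vs Delta: Delta wins 18–3.
Citadel vs Beacon: Beacon wins 11–10.
Citadel vs Ember: Ember wins 18–3.
Citadel vs Juno: Juno wins 18–3.
Citadel vs Kestrel: Kestrel wins 13–8.
Delta vs Beacon: Delta wins 12–9.
Delta vs Ember: Delta wins 16–5.
Delta vs Juno: Juno wins 11–10.
Delta vs Kestrel: Delta wins 15–6.
Beacon vs Ember: Ember wins 12–9.
Beacon vs Juno: Juno wins 12–9.
Beacon vs Kestrel: Beacon wins 14–7.
Ember vs Juno: Ember wins 12–9.
Ember vs Kestrel: Ember wins 12–9.
Juno vs Kestrel: Juno wins 21–0.
No candidate beats all others: Delta beats Ember beats Juno beats Delta, a majority cycle.

No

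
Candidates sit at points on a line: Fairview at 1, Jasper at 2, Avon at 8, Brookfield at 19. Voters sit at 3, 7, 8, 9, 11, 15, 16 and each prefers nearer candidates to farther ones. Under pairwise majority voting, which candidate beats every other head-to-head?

With single-peaked preferences on a line, the Condorcet winner is the candidate closest to the median voter.
The median voter (position 9) is closest to Avon at 8.
Check: Avon vs Fairview — voters closer to Avon: 6 of 7.

Avon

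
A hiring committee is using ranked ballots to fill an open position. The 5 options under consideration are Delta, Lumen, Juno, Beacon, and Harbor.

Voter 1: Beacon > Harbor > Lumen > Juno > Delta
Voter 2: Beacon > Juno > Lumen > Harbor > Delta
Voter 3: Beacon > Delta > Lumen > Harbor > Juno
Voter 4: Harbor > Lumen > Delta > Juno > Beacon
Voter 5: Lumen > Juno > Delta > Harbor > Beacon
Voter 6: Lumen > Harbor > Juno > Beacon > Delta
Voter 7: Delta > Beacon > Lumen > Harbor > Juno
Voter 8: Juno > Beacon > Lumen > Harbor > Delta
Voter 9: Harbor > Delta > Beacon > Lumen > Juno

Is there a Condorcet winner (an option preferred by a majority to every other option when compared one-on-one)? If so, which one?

Head-to-head results (9 voters total):
Delta vs Lumen: Lumen wins 6–3.
Delta vs Juno: Juno wins 5–4.
Delta vs Beacon: Beacon wins 5–4.
Delta vs Harbor: Harbor wins 6–3.
Lumen vs Juno: Lumen wins 7–2.
Lumen vs Beacon: Beacon wins 6–3.
Lumen vs Harbor: Lumen wins 6–3.
Juno vs Beacon: Beacon wins 5–4.
Juno vs Harbor: Harbor wins 6–3.
Beacon vs Harbor: Beacon wins 5–4.
Beacon beats each rival — Delta (5–4), Lumen (6–3), Juno (5–4), Harbor (5–4) — so Beacon is the Condorcet winner.

Beacon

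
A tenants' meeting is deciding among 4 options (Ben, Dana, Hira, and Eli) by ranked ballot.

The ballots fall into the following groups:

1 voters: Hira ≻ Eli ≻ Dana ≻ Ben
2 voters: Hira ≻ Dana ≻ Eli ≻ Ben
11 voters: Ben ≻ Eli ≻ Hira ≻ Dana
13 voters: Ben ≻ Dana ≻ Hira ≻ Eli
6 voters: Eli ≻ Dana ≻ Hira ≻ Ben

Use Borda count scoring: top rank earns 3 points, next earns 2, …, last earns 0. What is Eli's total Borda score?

Borda scores:
  Ben: 0 + 2·0 + 11·3 + 13·3 + 6·0 = 72
  Dana: 1 + 2·2 + 11·0 + 13·2 + 6·2 = 43
  Hira: 3 + 2·3 + 11·1 + 13·1 + 6·1 = 39
  Eli: 2 + 2·1 + 11·2 + 13·0 + 6·3 = 44

44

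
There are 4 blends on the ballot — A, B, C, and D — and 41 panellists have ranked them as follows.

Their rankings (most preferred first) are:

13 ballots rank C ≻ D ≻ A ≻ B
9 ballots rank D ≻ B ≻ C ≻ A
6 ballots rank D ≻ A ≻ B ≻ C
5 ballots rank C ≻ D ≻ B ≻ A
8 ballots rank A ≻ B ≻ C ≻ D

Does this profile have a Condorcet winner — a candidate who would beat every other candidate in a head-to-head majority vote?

Head-to-head results (41 voters total):
A vs B: A wins 27–14.
A vs C: C wins 27–14.
A vs D: D wins 33–8.
B vs C: B wins 23–18.
B vs D: D wins 33–8.
C vs D: C wins 26–15.
No candidate beats all others: A beats B beats C beats A, a majority cycle.

No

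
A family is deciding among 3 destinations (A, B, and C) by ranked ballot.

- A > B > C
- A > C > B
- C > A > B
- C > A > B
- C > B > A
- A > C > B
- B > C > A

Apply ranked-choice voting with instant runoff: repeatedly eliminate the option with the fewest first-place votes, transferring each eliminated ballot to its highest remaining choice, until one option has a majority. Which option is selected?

Round 1: A 3, C 3, B 1. B has the fewest and is eliminated.
Round 2: C 4, A 3. C has a majority.

C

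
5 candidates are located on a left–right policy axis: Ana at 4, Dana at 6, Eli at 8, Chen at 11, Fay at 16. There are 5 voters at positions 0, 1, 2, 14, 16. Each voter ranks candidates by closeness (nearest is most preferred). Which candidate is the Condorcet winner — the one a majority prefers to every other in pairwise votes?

With single-peaked preferences on a line, the Condorcet winner is the candidate closest to the median voter.
The median voter (position 2) is closest to Ana at 4.
Check: Ana vs Chen — voters closer to Ana: 3 of 5.

Ana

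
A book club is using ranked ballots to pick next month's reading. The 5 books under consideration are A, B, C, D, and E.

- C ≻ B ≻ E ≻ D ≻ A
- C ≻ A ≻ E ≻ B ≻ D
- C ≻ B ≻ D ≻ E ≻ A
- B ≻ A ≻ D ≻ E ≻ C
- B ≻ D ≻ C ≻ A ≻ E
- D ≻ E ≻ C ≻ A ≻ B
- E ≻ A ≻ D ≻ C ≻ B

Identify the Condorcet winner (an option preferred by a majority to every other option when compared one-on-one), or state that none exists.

No Condorcet winner

Head-to-head results (7 voters total):
A vs B: B wins 4–3.
A vs C: C wins 5–2.
A vs D: D wins 4–3.
A vs E: E wins 4–3.
B vs C: C wins 5–2.
B vs D: B wins 5–2.
B vs E: B wins 4–3.
C vs D: D wins 4–3.
C vs E: C wins 4–3.
D vs E: D wins 4–3.
No candidate beats all others: B beats D beats C beats B, a majority cycle.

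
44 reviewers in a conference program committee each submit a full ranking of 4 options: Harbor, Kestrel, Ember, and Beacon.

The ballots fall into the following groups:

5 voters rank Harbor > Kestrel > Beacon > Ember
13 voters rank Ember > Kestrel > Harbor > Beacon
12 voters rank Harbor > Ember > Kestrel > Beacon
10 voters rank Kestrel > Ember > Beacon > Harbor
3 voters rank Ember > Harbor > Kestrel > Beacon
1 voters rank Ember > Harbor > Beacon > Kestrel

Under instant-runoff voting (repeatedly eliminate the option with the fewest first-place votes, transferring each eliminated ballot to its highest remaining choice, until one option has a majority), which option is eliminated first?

Beacon

Round 1: Harbor 17, Ember 17, Kestrel 10, Beacon 0. Beacon has the fewest and is eliminated.
Round 2: Harbor 17, Ember 17, Kestrel 10. Kestrel has the fewest and is eliminated.
Round 3: Ember 27, Harbor 17. Ember has a majority.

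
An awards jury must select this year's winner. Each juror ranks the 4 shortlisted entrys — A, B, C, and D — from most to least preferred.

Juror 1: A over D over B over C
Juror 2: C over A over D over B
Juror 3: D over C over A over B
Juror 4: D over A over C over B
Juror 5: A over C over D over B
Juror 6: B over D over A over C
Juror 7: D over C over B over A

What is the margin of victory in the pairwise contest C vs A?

1

Ballots ranking C above A: 3.
Ballots ranking A above C: 4.
A wins 4–3, a margin of 1.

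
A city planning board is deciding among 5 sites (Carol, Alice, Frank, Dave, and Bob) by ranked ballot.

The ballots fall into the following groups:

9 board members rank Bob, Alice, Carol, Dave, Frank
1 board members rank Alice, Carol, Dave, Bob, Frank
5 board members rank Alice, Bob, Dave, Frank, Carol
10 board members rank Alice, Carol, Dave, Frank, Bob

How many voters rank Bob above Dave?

14

Ballots ranking Bob above Dave: 9+5 = 14.
Ballots ranking Dave above Bob: 1+10 = 11.
So 14 of 25 voters prefer Bob to Dave.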